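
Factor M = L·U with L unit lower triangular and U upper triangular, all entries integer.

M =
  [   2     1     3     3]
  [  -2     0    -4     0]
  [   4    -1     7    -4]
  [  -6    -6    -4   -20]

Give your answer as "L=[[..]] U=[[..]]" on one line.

L=[[1,0,0,0],[-1,1,0,0],[2,-3,1,0],[-3,-3,-1,1]] U=[[2,1,3,3],[0,1,-1,3],[0,0,-2,-1],[0,0,0,-3]]

  row1 -= -1·row0 → [0,1,-1,3]
  row2 -= 2·row0 → [0,-3,1,-10]
  row3 -= -3·row0 → [0,-3,5,-11]
  row2 -= -3·row1 → [0,0,-2,-1]
  row3 -= -3·row1 → [0,0,2,-2]
  row3 -= -1·row2 → [0,0,0,-3]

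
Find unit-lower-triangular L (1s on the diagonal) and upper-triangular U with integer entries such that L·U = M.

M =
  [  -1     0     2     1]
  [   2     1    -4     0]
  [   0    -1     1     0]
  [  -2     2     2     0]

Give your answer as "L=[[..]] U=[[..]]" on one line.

L=[[1,0,0,0],[-2,1,0,0],[0,-1,1,0],[2,2,-2,1]] U=[[-1,0,2,1],[0,1,0,2],[0,0,1,2],[0,0,0,-2]]

  row1 -= -2·row0 → [0,1,0,2]
  row2 -= 0·row0 → [0,-1,1,0]
  row3 -= 2·row0 → [0,2,-2,-2]
  row2 -= -1·row1 → [0,0,1,2]
  row3 -= 2·row1 → [0,0,-2,-6]
  row3 -= -2·row2 → [0,0,0,-2]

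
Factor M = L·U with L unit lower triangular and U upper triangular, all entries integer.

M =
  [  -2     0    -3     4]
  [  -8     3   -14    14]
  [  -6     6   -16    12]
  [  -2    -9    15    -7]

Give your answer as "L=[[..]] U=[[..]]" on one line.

  row1 -= 4·row0 → [0,3,-2,-2]
  row2 -= 3·row0 → [0,6,-7,0]
  row3 -= 1·row0 → [0,-9,18,-11]
  row2 -= 2·row1 → [0,0,-3,4]
  row3 -= -3·row1 → [0,0,12,-17]
  row3 -= -4·row2 → [0,0,0,-1]

L=[[1,0,0,0],[4,1,0,0],[3,2,1,0],[1,-3,-4,1]] U=[[-2,0,-3,4],[0,3,-2,-2],[0,0,-3,4],[0,0,0,-1]]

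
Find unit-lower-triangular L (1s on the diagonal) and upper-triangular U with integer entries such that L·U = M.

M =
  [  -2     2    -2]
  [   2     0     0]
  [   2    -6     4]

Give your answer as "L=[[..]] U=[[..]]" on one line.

  row1 -= -1·row0 → [0,2,-2]
  row2 -= -1·row0 → [0,-4,2]
  row2 -= -2·row1 → [0,0,-2]

L=[[1,0,0],[-1,1,0],[-1,-2,1]] U=[[-2,2,-2],[0,2,-2],[0,0,-2]]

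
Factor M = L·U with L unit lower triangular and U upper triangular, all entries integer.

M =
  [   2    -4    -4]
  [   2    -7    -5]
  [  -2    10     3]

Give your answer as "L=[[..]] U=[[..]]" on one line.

  r1 -= 1·r0 → [0,-3,-1]
  r2 -= -1·r0 → [0,6,-1]
  r2 -= -2·r1 → [0,0,-3]

L=[[1,0,0],[1,1,0],[-1,-2,1]] U=[[2,-4,-4],[0,-3,-1],[0,0,-3]]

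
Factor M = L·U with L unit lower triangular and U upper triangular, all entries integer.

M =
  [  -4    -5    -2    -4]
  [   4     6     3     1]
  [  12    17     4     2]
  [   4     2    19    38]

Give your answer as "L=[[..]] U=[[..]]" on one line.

L=[[1,0,0,0],[-1,1,0,0],[-3,2,1,0],[-1,-3,-5,1]] U=[[-4,-5,-2,-4],[0,1,1,-3],[0,0,-4,-4],[0,0,0,5]]

  row1 -= -1·row0 → [0,1,1,-3]
  row2 -= -3·row0 → [0,2,-2,-10]
  row3 -= -1·row0 → [0,-3,17,34]
  row2 -= 2·row1 → [0,0,-4,-4]
  row3 -= -3·row1 → [0,0,20,25]
  row3 -= -5·row2 → [0,0,0,5]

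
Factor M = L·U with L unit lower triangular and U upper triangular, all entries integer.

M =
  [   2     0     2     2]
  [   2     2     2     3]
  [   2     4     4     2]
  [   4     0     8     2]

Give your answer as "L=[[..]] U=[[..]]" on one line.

L=[[1,0,0,0],[1,1,0,0],[1,2,1,0],[2,0,2,1]] U=[[2,0,2,2],[0,2,0,1],[0,0,2,-2],[0,0,0,2]]

  r1 -= 1·r0 → [0,2,0,1]
  r2 -= 1·r0 → [0,4,2,0]
  r3 -= 2·r0 → [0,0,4,-2]
  r2 -= 2·r1 → [0,0,2,-2]
  r3 -= 0·r1 → [0,0,4,-2]
  r3 -= 2·r2 → [0,0,0,2]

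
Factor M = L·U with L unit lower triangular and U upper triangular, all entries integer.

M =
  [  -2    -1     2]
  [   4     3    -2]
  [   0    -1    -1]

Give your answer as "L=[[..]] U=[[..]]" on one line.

  r1 -= -2·r0 → [0,1,2]
  r2 -= 0·r0 → [0,-1,-1]
  r2 -= -1·r1 → [0,0,1]

L=[[1,0,0],[-2,1,0],[0,-1,1]] U=[[-2,-1,2],[0,1,2],[0,0,1]]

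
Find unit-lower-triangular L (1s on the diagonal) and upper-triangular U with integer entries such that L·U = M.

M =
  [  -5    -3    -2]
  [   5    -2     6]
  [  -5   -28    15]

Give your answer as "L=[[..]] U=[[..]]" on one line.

  R1 -= -1·R0 → [0,-5,4]
  R2 -= 1·R0 → [0,-25,17]
  R2 -= 5·R1 → [0,0,-3]

L=[[1,0,0],[-1,1,0],[1,5,1]] U=[[-5,-3,-2],[0,-5,4],[0,0,-3]]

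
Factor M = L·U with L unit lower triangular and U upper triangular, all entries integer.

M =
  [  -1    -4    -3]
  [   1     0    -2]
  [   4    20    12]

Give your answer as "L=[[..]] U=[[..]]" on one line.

  r1 -= -1·r0 → [0,-4,-5]
  r2 -= -4·r0 → [0,4,0]
  r2 -= -1·r1 → [0,0,-5]

L=[[1,0,0],[-1,1,0],[-4,-1,1]] U=[[-1,-4,-3],[0,-4,-5],[0,0,-5]]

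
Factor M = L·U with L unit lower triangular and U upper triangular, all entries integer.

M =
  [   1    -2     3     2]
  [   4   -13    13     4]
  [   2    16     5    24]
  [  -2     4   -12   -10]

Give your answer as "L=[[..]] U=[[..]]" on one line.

L=[[1,0,0,0],[4,1,0,0],[2,-4,1,0],[-2,0,-2,1]] U=[[1,-2,3,2],[0,-5,1,-4],[0,0,3,4],[0,0,0,2]]

  R1 -= 4·R0 → [0,-5,1,-4]
  R2 -= 2·R0 → [0,20,-1,20]
  R3 -= -2·R0 → [0,0,-6,-6]
  R2 -= -4·R1 → [0,0,3,4]
  R3 -= 0·R1 → [0,0,-6,-6]
  R3 -= -2·R2 → [0,0,0,2]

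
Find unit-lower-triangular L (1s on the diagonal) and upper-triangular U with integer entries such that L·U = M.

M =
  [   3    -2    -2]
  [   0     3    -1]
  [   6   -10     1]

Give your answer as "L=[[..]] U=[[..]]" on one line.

L=[[1,0,0],[0,1,0],[2,-2,1]] U=[[3,-2,-2],[0,3,-1],[0,0,3]]

  R1 -= 0·R0 → [0,3,-1]
  R2 -= 2·R0 → [0,-6,5]
  R2 -= -2·R1 → [0,0,3]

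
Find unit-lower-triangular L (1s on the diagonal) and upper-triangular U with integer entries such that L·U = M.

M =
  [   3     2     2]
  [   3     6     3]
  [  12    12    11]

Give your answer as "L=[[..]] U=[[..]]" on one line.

  R1 -= 1·R0 → [0,4,1]
  R2 -= 4·R0 → [0,4,3]
  R2 -= 1·R1 → [0,0,2]

L=[[1,0,0],[1,1,0],[4,1,1]] U=[[3,2,2],[0,4,1],[0,0,2]]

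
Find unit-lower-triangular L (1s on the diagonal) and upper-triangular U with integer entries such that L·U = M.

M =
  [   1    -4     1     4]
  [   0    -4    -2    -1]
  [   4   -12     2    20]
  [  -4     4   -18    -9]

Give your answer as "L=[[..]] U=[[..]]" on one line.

  r1 -= 0·r0 → [0,-4,-2,-1]
  r2 -= 4·r0 → [0,4,-2,4]
  r3 -= -4·r0 → [0,-12,-14,7]
  r2 -= -1·r1 → [0,0,-4,3]
  r3 -= 3·r1 → [0,0,-8,10]
  r3 -= 2·r2 → [0,0,0,4]

L=[[1,0,0,0],[0,1,0,0],[4,-1,1,0],[-4,3,2,1]] U=[[1,-4,1,4],[0,-4,-2,-1],[0,0,-4,3],[0,0,0,4]]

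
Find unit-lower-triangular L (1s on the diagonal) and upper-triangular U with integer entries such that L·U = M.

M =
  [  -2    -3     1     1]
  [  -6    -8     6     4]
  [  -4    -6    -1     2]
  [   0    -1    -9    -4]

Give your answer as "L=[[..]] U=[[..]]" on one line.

L=[[1,0,0,0],[3,1,0,0],[2,0,1,0],[0,-1,2,1]] U=[[-2,-3,1,1],[0,1,3,1],[0,0,-3,0],[0,0,0,-3]]

  row1 -= 3·row0 → [0,1,3,1]
  row2 -= 2·row0 → [0,0,-3,0]
  row3 -= 0·row0 → [0,-1,-9,-4]
  row2 -= 0·row1 → [0,0,-3,0]
  row3 -= -1·row1 → [0,0,-6,-3]
  row3 -= 2·row2 → [0,0,0,-3]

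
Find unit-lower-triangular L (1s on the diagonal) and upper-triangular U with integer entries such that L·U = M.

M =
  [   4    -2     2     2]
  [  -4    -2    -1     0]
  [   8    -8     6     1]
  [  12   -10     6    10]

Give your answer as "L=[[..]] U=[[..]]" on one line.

  r1 -= -1·r0 → [0,-4,1,2]
  r2 -= 2·r0 → [0,-4,2,-3]
  r3 -= 3·r0 → [0,-4,0,4]
  r2 -= 1·r1 → [0,0,1,-5]
  r3 -= 1·r1 → [0,0,-1,2]
  r3 -= -1·r2 → [0,0,0,-3]

L=[[1,0,0,0],[-1,1,0,0],[2,1,1,0],[3,1,-1,1]] U=[[4,-2,2,2],[0,-4,1,2],[0,0,1,-5],[0,0,0,-3]]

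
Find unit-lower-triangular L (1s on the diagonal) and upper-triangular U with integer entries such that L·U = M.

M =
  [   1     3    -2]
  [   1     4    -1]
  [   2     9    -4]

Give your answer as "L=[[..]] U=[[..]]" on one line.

  row1 -= 1·row0 → [0,1,1]
  row2 -= 2·row0 → [0,3,0]
  row2 -= 3·row1 → [0,0,-3]

L=[[1,0,0],[1,1,0],[2,3,1]] U=[[1,3,-2],[0,1,1],[0,0,-3]]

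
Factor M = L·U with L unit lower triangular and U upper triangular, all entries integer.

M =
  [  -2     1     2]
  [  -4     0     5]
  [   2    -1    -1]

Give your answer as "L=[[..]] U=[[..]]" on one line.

L=[[1,0,0],[2,1,0],[-1,0,1]] U=[[-2,1,2],[0,-2,1],[0,0,1]]

  row1 -= 2·row0 → [0,-2,1]
  row2 -= -1·row0 → [0,0,1]
  row2 -= 0·row1 → [0,0,1]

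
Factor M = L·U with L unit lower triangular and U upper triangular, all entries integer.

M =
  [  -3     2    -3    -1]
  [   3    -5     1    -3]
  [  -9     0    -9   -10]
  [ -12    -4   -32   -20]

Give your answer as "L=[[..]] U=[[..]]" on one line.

  r1 -= -1·r0 → [0,-3,-2,-4]
  r2 -= 3·r0 → [0,-6,0,-7]
  r3 -= 4·r0 → [0,-12,-20,-16]
  r2 -= 2·r1 → [0,0,4,1]
  r3 -= 4·r1 → [0,0,-12,0]
  r3 -= -3·r2 → [0,0,0,3]

L=[[1,0,0,0],[-1,1,0,0],[3,2,1,0],[4,4,-3,1]] U=[[-3,2,-3,-1],[0,-3,-2,-4],[0,0,4,1],[0,0,0,3]]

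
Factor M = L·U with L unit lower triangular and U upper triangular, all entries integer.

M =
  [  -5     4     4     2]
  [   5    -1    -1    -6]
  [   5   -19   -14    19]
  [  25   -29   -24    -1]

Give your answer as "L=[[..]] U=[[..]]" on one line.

L=[[1,0,0,0],[-1,1,0,0],[-1,-5,1,0],[-5,-3,1,1]] U=[[-5,4,4,2],[0,3,3,-4],[0,0,5,1],[0,0,0,-4]]

  r1 -= -1·r0 → [0,3,3,-4]
  r2 -= -1·r0 → [0,-15,-10,21]
  r3 -= -5·r0 → [0,-9,-4,9]
  r2 -= -5·r1 → [0,0,5,1]
  r3 -= -3·r1 → [0,0,5,-3]
  r3 -= 1·r2 → [0,0,0,-4]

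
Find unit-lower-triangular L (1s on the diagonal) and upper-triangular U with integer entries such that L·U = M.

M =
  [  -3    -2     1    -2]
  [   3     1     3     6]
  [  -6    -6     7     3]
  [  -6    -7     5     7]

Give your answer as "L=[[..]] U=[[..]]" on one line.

  R1 -= -1·R0 → [0,-1,4,4]
  R2 -= 2·R0 → [0,-2,5,7]
  R3 -= 2·R0 → [0,-3,3,11]
  R2 -= 2·R1 → [0,0,-3,-1]
  R3 -= 3·R1 → [0,0,-9,-1]
  R3 -= 3·R2 → [0,0,0,2]

L=[[1,0,0,0],[-1,1,0,0],[2,2,1,0],[2,3,3,1]] U=[[-3,-2,1,-2],[0,-1,4,4],[0,0,-3,-1],[0,0,0,2]]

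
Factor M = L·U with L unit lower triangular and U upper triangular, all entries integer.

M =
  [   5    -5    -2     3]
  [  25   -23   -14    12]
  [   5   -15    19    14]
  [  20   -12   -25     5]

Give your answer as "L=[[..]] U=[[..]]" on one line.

  R1 -= 5·R0 → [0,2,-4,-3]
  R2 -= 1·R0 → [0,-10,21,11]
  R3 -= 4·R0 → [0,8,-17,-7]
  R2 -= -5·R1 → [0,0,1,-4]
  R3 -= 4·R1 → [0,0,-1,5]
  R3 -= -1·R2 → [0,0,0,1]

L=[[1,0,0,0],[5,1,0,0],[1,-5,1,0],[4,4,-1,1]] U=[[5,-5,-2,3],[0,2,-4,-3],[0,0,1,-4],[0,0,0,1]]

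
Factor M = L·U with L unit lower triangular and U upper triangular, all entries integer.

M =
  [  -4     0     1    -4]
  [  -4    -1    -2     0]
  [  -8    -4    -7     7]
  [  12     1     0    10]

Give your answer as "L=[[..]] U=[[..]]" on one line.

  row1 -= 1·row0 → [0,-1,-3,4]
  row2 -= 2·row0 → [0,-4,-9,15]
  row3 -= -3·row0 → [0,1,3,-2]
  row2 -= 4·row1 → [0,0,3,-1]
  row3 -= -1·row1 → [0,0,0,2]
  row3 -= 0·row2 → [0,0,0,2]

L=[[1,0,0,0],[1,1,0,0],[2,4,1,0],[-3,-1,0,1]] U=[[-4,0,1,-4],[0,-1,-3,4],[0,0,3,-1],[0,0,0,2]]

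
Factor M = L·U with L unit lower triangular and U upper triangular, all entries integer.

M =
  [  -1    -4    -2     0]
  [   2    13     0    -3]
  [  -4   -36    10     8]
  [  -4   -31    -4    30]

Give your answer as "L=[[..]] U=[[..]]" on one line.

  r1 -= -2·r0 → [0,5,-4,-3]
  r2 -= 4·r0 → [0,-20,18,8]
  r3 -= 4·r0 → [0,-15,4,30]
  r2 -= -4·r1 → [0,0,2,-4]
  r3 -= -3·r1 → [0,0,-8,21]
  r3 -= -4·r2 → [0,0,0,5]

L=[[1,0,0,0],[-2,1,0,0],[4,-4,1,0],[4,-3,-4,1]] U=[[-1,-4,-2,0],[0,5,-4,-3],[0,0,2,-4],[0,0,0,5]]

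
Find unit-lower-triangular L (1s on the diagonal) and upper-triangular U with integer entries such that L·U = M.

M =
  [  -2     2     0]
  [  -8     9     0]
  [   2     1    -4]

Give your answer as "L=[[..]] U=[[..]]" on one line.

L=[[1,0,0],[4,1,0],[-1,3,1]] U=[[-2,2,0],[0,1,0],[0,0,-4]]

  R1 -= 4·R0 → [0,1,0]
  R2 -= -1·R0 → [0,3,-4]
  R2 -= 3·R1 → [0,0,-4]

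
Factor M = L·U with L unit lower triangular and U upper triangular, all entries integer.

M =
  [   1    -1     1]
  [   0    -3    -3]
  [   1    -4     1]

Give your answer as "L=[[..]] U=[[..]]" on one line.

L=[[1,0,0],[0,1,0],[1,1,1]] U=[[1,-1,1],[0,-3,-3],[0,0,3]]

  r1 -= 0·r0 → [0,-3,-3]
  r2 -= 1·r0 → [0,-3,0]
  r2 -= 1·r1 → [0,0,3]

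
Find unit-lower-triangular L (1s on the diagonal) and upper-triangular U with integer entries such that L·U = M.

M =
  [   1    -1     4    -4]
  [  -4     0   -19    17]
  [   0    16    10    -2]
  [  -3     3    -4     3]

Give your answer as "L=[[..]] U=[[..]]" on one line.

  R1 -= -4·R0 → [0,-4,-3,1]
  R2 -= 0·R0 → [0,16,10,-2]
  R3 -= -3·R0 → [0,0,8,-9]
  R2 -= -4·R1 → [0,0,-2,2]
  R3 -= 0·R1 → [0,0,8,-9]
  R3 -= -4·R2 → [0,0,0,-1]

L=[[1,0,0,0],[-4,1,0,0],[0,-4,1,0],[-3,0,-4,1]] U=[[1,-1,4,-4],[0,-4,-3,1],[0,0,-2,2],[0,0,0,-1]]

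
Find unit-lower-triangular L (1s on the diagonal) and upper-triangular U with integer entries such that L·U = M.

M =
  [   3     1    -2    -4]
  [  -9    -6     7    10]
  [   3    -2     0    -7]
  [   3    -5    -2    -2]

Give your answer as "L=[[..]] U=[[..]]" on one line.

L=[[1,0,0,0],[-3,1,0,0],[1,1,1,0],[1,2,-2,1]] U=[[3,1,-2,-4],[0,-3,1,-2],[0,0,1,-1],[0,0,0,4]]

  r1 -= -3·r0 → [0,-3,1,-2]
  r2 -= 1·r0 → [0,-3,2,-3]
  r3 -= 1·r0 → [0,-6,0,2]
  r2 -= 1·r1 → [0,0,1,-1]
  r3 -= 2·r1 → [0,0,-2,6]
  r3 -= -2·r2 → [0,0,0,4]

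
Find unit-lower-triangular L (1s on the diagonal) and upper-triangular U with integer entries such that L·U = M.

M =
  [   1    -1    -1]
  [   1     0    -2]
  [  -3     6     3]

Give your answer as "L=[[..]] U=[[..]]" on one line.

  R1 -= 1·R0 → [0,1,-1]
  R2 -= -3·R0 → [0,3,0]
  R2 -= 3·R1 → [0,0,3]

L=[[1,0,0],[1,1,0],[-3,3,1]] U=[[1,-1,-1],[0,1,-1],[0,0,3]]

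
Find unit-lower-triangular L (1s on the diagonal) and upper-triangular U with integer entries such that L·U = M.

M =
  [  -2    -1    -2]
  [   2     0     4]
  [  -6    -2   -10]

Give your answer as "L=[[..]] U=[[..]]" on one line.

L=[[1,0,0],[-1,1,0],[3,-1,1]] U=[[-2,-1,-2],[0,-1,2],[0,0,-2]]

  R1 -= -1·R0 → [0,-1,2]
  R2 -= 3·R0 → [0,1,-4]
  R2 -= -1·R1 → [0,0,-2]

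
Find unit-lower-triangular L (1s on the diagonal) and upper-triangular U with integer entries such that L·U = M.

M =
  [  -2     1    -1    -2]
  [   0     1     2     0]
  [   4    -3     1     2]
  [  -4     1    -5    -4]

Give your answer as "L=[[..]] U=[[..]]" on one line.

L=[[1,0,0,0],[0,1,0,0],[-2,-1,1,0],[2,-1,-1,1]] U=[[-2,1,-1,-2],[0,1,2,0],[0,0,1,-2],[0,0,0,-2]]

  row1 -= 0·row0 → [0,1,2,0]
  row2 -= -2·row0 → [0,-1,-1,-2]
  row3 -= 2·row0 → [0,-1,-3,0]
  row2 -= -1·row1 → [0,0,1,-2]
  row3 -= -1·row1 → [0,0,-1,0]
  row3 -= -1·row2 → [0,0,0,-2]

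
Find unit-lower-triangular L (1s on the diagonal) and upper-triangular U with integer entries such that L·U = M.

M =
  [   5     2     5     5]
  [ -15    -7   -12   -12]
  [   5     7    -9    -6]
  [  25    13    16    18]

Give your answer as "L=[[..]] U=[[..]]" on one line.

  row1 -= -3·row0 → [0,-1,3,3]
  row2 -= 1·row0 → [0,5,-14,-11]
  row3 -= 5·row0 → [0,3,-9,-7]
  row2 -= -5·row1 → [0,0,1,4]
  row3 -= -3·row1 → [0,0,0,2]
  row3 -= 0·row2 → [0,0,0,2]

L=[[1,0,0,0],[-3,1,0,0],[1,-5,1,0],[5,-3,0,1]] U=[[5,2,5,5],[0,-1,3,3],[0,0,1,4],[0,0,0,2]]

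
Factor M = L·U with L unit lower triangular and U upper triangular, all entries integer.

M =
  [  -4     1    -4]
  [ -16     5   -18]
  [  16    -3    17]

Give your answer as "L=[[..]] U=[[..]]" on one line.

  row1 -= 4·row0 → [0,1,-2]
  row2 -= -4·row0 → [0,1,1]
  row2 -= 1·row1 → [0,0,3]

L=[[1,0,0],[4,1,0],[-4,1,1]] U=[[-4,1,-4],[0,1,-2],[0,0,3]]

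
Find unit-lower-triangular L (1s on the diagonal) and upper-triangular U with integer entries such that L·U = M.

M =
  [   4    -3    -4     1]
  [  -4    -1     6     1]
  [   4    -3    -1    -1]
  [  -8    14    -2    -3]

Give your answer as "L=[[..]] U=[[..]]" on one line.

  r1 -= -1·r0 → [0,-4,2,2]
  r2 -= 1·r0 → [0,0,3,-2]
  r3 -= -2·r0 → [0,8,-10,-1]
  r2 -= 0·r1 → [0,0,3,-2]
  r3 -= -2·r1 → [0,0,-6,3]
  r3 -= -2·r2 → [0,0,0,-1]

L=[[1,0,0,0],[-1,1,0,0],[1,0,1,0],[-2,-2,-2,1]] U=[[4,-3,-4,1],[0,-4,2,2],[0,0,3,-2],[0,0,0,-1]]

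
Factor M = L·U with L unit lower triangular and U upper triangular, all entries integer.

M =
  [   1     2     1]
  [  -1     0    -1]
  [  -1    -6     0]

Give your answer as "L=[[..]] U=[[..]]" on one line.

L=[[1,0,0],[-1,1,0],[-1,-2,1]] U=[[1,2,1],[0,2,0],[0,0,1]]

  R1 -= -1·R0 → [0,2,0]
  R2 -= -1·R0 → [0,-4,1]
  R2 -= -2·R1 → [0,0,1]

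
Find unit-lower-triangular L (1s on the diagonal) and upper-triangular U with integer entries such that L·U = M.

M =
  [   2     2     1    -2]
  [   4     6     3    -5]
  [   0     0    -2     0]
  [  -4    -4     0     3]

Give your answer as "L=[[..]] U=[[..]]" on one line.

  r1 -= 2·r0 → [0,2,1,-1]
  r2 -= 0·r0 → [0,0,-2,0]
  r3 -= -2·r0 → [0,0,2,-1]
  r2 -= 0·r1 → [0,0,-2,0]
  r3 -= 0·r1 → [0,0,2,-1]
  r3 -= -1·r2 → [0,0,0,-1]

L=[[1,0,0,0],[2,1,0,0],[0,0,1,0],[-2,0,-1,1]] U=[[2,2,1,-2],[0,2,1,-1],[0,0,-2,0],[0,0,0,-1]]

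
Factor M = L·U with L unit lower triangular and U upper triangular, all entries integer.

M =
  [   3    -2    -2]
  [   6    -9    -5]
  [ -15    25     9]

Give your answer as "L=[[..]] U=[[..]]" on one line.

  row1 -= 2·row0 → [0,-5,-1]
  row2 -= -5·row0 → [0,15,-1]
  row2 -= -3·row1 → [0,0,-4]

L=[[1,0,0],[2,1,0],[-5,-3,1]] U=[[3,-2,-2],[0,-5,-1],[0,0,-4]]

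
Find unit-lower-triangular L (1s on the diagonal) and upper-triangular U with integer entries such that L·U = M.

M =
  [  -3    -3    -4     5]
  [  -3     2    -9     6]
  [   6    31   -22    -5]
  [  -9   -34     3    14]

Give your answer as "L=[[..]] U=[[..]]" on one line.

L=[[1,0,0,0],[1,1,0,0],[-2,5,1,0],[3,-5,2,1]] U=[[-3,-3,-4,5],[0,5,-5,1],[0,0,-5,0],[0,0,0,4]]

  row1 -= 1·row0 → [0,5,-5,1]
  row2 -= -2·row0 → [0,25,-30,5]
  row3 -= 3·row0 → [0,-25,15,-1]
  row2 -= 5·row1 → [0,0,-5,0]
  row3 -= -5·row1 → [0,0,-10,4]
  row3 -= 2·row2 → [0,0,0,4]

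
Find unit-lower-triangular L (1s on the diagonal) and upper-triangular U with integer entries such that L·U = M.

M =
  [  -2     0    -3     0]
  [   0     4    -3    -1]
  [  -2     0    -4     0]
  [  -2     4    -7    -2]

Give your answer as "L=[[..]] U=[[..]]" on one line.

  row1 -= 0·row0 → [0,4,-3,-1]
  row2 -= 1·row0 → [0,0,-1,0]
  row3 -= 1·row0 → [0,4,-4,-2]
  row2 -= 0·row1 → [0,0,-1,0]
  row3 -= 1·row1 → [0,0,-1,-1]
  row3 -= 1·row2 → [0,0,0,-1]

L=[[1,0,0,0],[0,1,0,0],[1,0,1,0],[1,1,1,1]] U=[[-2,0,-3,0],[0,4,-3,-1],[0,0,-1,0],[0,0,0,-1]]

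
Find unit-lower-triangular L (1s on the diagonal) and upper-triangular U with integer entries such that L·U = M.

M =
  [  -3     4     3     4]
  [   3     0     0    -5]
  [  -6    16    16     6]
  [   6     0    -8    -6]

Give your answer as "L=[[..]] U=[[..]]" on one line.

  row1 -= -1·row0 → [0,4,3,-1]
  row2 -= 2·row0 → [0,8,10,-2]
  row3 -= -2·row0 → [0,8,-2,2]
  row2 -= 2·row1 → [0,0,4,0]
  row3 -= 2·row1 → [0,0,-8,4]
  row3 -= -2·row2 → [0,0,0,4]

L=[[1,0,0,0],[-1,1,0,0],[2,2,1,0],[-2,2,-2,1]] U=[[-3,4,3,4],[0,4,3,-1],[0,0,4,0],[0,0,0,4]]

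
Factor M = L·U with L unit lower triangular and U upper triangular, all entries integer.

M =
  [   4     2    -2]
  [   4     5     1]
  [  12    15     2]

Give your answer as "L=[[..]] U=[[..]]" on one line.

  r1 -= 1·r0 → [0,3,3]
  r2 -= 3·r0 → [0,9,8]
  r2 -= 3·r1 → [0,0,-1]

L=[[1,0,0],[1,1,0],[3,3,1]] U=[[4,2,-2],[0,3,3],[0,0,-1]]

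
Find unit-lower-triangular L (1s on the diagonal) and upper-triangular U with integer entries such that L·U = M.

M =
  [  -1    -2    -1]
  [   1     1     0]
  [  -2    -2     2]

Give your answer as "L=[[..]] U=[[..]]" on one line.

  R1 -= -1·R0 → [0,-1,-1]
  R2 -= 2·R0 → [0,2,4]
  R2 -= -2·R1 → [0,0,2]

L=[[1,0,0],[-1,1,0],[2,-2,1]] U=[[-1,-2,-1],[0,-1,-1],[0,0,2]]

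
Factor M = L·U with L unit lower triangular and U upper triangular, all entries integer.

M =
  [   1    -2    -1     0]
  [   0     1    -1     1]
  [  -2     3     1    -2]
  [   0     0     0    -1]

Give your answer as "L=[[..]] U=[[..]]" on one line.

L=[[1,0,0,0],[0,1,0,0],[-2,-1,1,0],[0,0,0,1]] U=[[1,-2,-1,0],[0,1,-1,1],[0,0,-2,-1],[0,0,0,-1]]

  r1 -= 0·r0 → [0,1,-1,1]
  r2 -= -2·r0 → [0,-1,-1,-2]
  r3 -= 0·r0 → [0,0,0,-1]
  r2 -= -1·r1 → [0,0,-2,-1]
  r3 -= 0·r1 → [0,0,0,-1]
  r3 -= 0·r2 → [0,0,0,-1]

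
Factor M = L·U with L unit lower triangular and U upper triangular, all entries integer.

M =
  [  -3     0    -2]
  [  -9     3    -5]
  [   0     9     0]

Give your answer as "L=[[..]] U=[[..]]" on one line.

L=[[1,0,0],[3,1,0],[0,3,1]] U=[[-3,0,-2],[0,3,1],[0,0,-3]]

  row1 -= 3·row0 → [0,3,1]
  row2 -= 0·row0 → [0,9,0]
  row2 -= 3·row1 → [0,0,-3]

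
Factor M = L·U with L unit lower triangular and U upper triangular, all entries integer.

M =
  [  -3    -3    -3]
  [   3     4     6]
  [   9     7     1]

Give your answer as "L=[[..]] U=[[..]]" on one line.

L=[[1,0,0],[-1,1,0],[-3,-2,1]] U=[[-3,-3,-3],[0,1,3],[0,0,-2]]

  R1 -= -1·R0 → [0,1,3]
  R2 -= -3·R0 → [0,-2,-8]
  R2 -= -2·R1 → [0,0,-2]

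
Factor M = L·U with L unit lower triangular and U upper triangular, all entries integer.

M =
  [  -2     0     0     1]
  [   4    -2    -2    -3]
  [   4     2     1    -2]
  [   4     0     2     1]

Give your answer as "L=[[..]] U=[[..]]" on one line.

L=[[1,0,0,0],[-2,1,0,0],[-2,-1,1,0],[-2,0,-2,1]] U=[[-2,0,0,1],[0,-2,-2,-1],[0,0,-1,-1],[0,0,0,1]]

  row1 -= -2·row0 → [0,-2,-2,-1]
  row2 -= -2·row0 → [0,2,1,0]
  row3 -= -2·row0 → [0,0,2,3]
  row2 -= -1·row1 → [0,0,-1,-1]
  row3 -= 0·row1 → [0,0,2,3]
  row3 -= -2·row2 → [0,0,0,1]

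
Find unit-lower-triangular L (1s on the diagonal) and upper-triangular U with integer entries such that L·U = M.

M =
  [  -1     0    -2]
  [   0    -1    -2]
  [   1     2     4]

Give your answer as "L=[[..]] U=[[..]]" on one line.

L=[[1,0,0],[0,1,0],[-1,-2,1]] U=[[-1,0,-2],[0,-1,-2],[0,0,-2]]

  row1 -= 0·row0 → [0,-1,-2]
  row2 -= -1·row0 → [0,2,2]
  row2 -= -2·row1 → [0,0,-2]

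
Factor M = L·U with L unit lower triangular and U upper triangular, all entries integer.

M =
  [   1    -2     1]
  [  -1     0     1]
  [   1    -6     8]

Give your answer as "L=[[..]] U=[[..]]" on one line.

  R1 -= -1·R0 → [0,-2,2]
  R2 -= 1·R0 → [0,-4,7]
  R2 -= 2·R1 → [0,0,3]

L=[[1,0,0],[-1,1,0],[1,2,1]] U=[[1,-2,1],[0,-2,2],[0,0,3]]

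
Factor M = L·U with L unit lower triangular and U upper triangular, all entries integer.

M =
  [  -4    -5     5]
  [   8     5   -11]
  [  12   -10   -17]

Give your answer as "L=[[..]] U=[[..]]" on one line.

  r1 -= -2·r0 → [0,-5,-1]
  r2 -= -3·r0 → [0,-25,-2]
  r2 -= 5·r1 → [0,0,3]

L=[[1,0,0],[-2,1,0],[-3,5,1]] U=[[-4,-5,5],[0,-5,-1],[0,0,3]]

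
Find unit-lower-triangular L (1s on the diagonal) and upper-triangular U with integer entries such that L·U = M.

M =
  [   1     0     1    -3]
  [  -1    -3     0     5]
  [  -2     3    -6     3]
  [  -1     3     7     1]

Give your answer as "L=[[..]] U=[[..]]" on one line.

L=[[1,0,0,0],[-1,1,0,0],[-2,-1,1,0],[-1,-1,-3,1]] U=[[1,0,1,-3],[0,-3,1,2],[0,0,-3,-1],[0,0,0,-3]]

  R1 -= -1·R0 → [0,-3,1,2]
  R2 -= -2·R0 → [0,3,-4,-3]
  R3 -= -1·R0 → [0,3,8,-2]
  R2 -= -1·R1 → [0,0,-3,-1]
  R3 -= -1·R1 → [0,0,9,0]
  R3 -= -3·R2 → [0,0,0,-3]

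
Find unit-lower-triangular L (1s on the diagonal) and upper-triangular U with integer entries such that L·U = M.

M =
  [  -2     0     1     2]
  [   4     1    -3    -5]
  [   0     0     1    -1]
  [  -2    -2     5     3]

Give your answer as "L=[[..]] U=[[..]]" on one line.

  R1 -= -2·R0 → [0,1,-1,-1]
  R2 -= 0·R0 → [0,0,1,-1]
  R3 -= 1·R0 → [0,-2,4,1]
  R2 -= 0·R1 → [0,0,1,-1]
  R3 -= -2·R1 → [0,0,2,-1]
  R3 -= 2·R2 → [0,0,0,1]

L=[[1,0,0,0],[-2,1,0,0],[0,0,1,0],[1,-2,2,1]] U=[[-2,0,1,2],[0,1,-1,-1],[0,0,1,-1],[0,0,0,1]]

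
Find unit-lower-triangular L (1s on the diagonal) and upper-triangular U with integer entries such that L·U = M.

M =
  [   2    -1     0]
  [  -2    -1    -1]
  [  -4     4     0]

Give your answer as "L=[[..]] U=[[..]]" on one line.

L=[[1,0,0],[-1,1,0],[-2,-1,1]] U=[[2,-1,0],[0,-2,-1],[0,0,-1]]

  r1 -= -1·r0 → [0,-2,-1]
  r2 -= -2·r0 → [0,2,0]
  r2 -= -1·r1 → [0,0,-1]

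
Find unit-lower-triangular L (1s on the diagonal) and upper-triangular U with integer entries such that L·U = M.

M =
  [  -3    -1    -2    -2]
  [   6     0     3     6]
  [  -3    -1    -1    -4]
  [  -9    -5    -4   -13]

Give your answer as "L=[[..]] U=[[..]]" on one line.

  row1 -= -2·row0 → [0,-2,-1,2]
  row2 -= 1·row0 → [0,0,1,-2]
  row3 -= 3·row0 → [0,-2,2,-7]
  row2 -= 0·row1 → [0,0,1,-2]
  row3 -= 1·row1 → [0,0,3,-9]
  row3 -= 3·row2 → [0,0,0,-3]

L=[[1,0,0,0],[-2,1,0,0],[1,0,1,0],[3,1,3,1]] U=[[-3,-1,-2,-2],[0,-2,-1,2],[0,0,1,-2],[0,0,0,-3]]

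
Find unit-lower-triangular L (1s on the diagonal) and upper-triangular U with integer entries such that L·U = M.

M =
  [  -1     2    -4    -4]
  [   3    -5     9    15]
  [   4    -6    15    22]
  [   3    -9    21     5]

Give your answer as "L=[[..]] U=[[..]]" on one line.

L=[[1,0,0,0],[-3,1,0,0],[-4,2,1,0],[-3,-3,0,1]] U=[[-1,2,-4,-4],[0,1,-3,3],[0,0,5,0],[0,0,0,2]]

  r1 -= -3·r0 → [0,1,-3,3]
  r2 -= -4·r0 → [0,2,-1,6]
  r3 -= -3·r0 → [0,-3,9,-7]
  r2 -= 2·r1 → [0,0,5,0]
  r3 -= -3·r1 → [0,0,0,2]
  r3 -= 0·r2 → [0,0,0,2]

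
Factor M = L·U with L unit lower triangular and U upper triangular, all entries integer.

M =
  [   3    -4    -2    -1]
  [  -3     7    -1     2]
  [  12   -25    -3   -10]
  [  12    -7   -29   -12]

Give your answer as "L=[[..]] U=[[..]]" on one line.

L=[[1,0,0,0],[-1,1,0,0],[4,-3,1,0],[4,3,3,1]] U=[[3,-4,-2,-1],[0,3,-3,1],[0,0,-4,-3],[0,0,0,-2]]

  row1 -= -1·row0 → [0,3,-3,1]
  row2 -= 4·row0 → [0,-9,5,-6]
  row3 -= 4·row0 → [0,9,-21,-8]
  row2 -= -3·row1 → [0,0,-4,-3]
  row3 -= 3·row1 → [0,0,-12,-11]
  row3 -= 3·row2 → [0,0,0,-2]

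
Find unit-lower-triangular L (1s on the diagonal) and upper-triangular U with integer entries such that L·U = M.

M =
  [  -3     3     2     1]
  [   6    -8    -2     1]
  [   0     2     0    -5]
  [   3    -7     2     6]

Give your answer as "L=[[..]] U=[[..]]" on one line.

  row1 -= -2·row0 → [0,-2,2,3]
  row2 -= 0·row0 → [0,2,0,-5]
  row3 -= -1·row0 → [0,-4,4,7]
  row2 -= -1·row1 → [0,0,2,-2]
  row3 -= 2·row1 → [0,0,0,1]
  row3 -= 0·row2 → [0,0,0,1]

L=[[1,0,0,0],[-2,1,0,0],[0,-1,1,0],[-1,2,0,1]] U=[[-3,3,2,1],[0,-2,2,3],[0,0,2,-2],[0,0,0,1]]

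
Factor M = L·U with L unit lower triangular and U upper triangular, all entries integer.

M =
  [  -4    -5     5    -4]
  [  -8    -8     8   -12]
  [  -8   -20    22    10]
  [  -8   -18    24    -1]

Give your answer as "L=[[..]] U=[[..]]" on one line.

L=[[1,0,0,0],[2,1,0,0],[2,-5,1,0],[2,-4,3,1]] U=[[-4,-5,5,-4],[0,2,-2,-4],[0,0,2,-2],[0,0,0,-3]]

  r1 -= 2·r0 → [0,2,-2,-4]
  r2 -= 2·r0 → [0,-10,12,18]
  r3 -= 2·r0 → [0,-8,14,7]
  r2 -= -5·r1 → [0,0,2,-2]
  r3 -= -4·r1 → [0,0,6,-9]
  r3 -= 3·r2 → [0,0,0,-3]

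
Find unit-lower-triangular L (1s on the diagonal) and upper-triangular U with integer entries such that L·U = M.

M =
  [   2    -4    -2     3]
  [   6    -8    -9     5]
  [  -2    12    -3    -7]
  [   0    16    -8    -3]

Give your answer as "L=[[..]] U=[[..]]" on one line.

  R1 -= 3·R0 → [0,4,-3,-4]
  R2 -= -1·R0 → [0,8,-5,-4]
  R3 -= 0·R0 → [0,16,-8,-3]
  R2 -= 2·R1 → [0,0,1,4]
  R3 -= 4·R1 → [0,0,4,13]
  R3 -= 4·R2 → [0,0,0,-3]

L=[[1,0,0,0],[3,1,0,0],[-1,2,1,0],[0,4,4,1]] U=[[2,-4,-2,3],[0,4,-3,-4],[0,0,1,4],[0,0,0,-3]]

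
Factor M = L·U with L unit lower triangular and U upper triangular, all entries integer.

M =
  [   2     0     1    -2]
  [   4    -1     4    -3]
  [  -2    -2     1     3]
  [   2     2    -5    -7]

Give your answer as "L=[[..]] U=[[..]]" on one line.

L=[[1,0,0,0],[2,1,0,0],[-1,2,1,0],[1,-2,1,1]] U=[[2,0,1,-2],[0,-1,2,1],[0,0,-2,-1],[0,0,0,-2]]

  R1 -= 2·R0 → [0,-1,2,1]
  R2 -= -1·R0 → [0,-2,2,1]
  R3 -= 1·R0 → [0,2,-6,-5]
  R2 -= 2·R1 → [0,0,-2,-1]
  R3 -= -2·R1 → [0,0,-2,-3]
  R3 -= 1·R2 → [0,0,0,-2]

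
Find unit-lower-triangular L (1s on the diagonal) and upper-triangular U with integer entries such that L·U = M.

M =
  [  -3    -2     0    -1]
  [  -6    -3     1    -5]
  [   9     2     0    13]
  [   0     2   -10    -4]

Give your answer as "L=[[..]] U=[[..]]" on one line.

L=[[1,0,0,0],[2,1,0,0],[-3,-4,1,0],[0,2,-3,1]] U=[[-3,-2,0,-1],[0,1,1,-3],[0,0,4,-2],[0,0,0,-4]]

  row1 -= 2·row0 → [0,1,1,-3]
  row2 -= -3·row0 → [0,-4,0,10]
  row3 -= 0·row0 → [0,2,-10,-4]
  row2 -= -4·row1 → [0,0,4,-2]
  row3 -= 2·row1 → [0,0,-12,2]
  row3 -= -3·row2 → [0,0,0,-4]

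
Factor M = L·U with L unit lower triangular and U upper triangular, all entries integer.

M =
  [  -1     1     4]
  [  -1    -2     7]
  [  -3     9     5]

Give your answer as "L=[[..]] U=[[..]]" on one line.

  r1 -= 1·r0 → [0,-3,3]
  r2 -= 3·r0 → [0,6,-7]
  r2 -= -2·r1 → [0,0,-1]

L=[[1,0,0],[1,1,0],[3,-2,1]] U=[[-1,1,4],[0,-3,3],[0,0,-1]]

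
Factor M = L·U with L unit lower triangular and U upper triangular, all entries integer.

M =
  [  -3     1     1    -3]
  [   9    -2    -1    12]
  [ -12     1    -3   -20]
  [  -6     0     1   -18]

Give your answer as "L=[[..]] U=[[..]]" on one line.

  R1 -= -3·R0 → [0,1,2,3]
  R2 -= 4·R0 → [0,-3,-7,-8]
  R3 -= 2·R0 → [0,-2,-1,-12]
  R2 -= -3·R1 → [0,0,-1,1]
  R3 -= -2·R1 → [0,0,3,-6]
  R3 -= -3·R2 → [0,0,0,-3]

L=[[1,0,0,0],[-3,1,0,0],[4,-3,1,0],[2,-2,-3,1]] U=[[-3,1,1,-3],[0,1,2,3],[0,0,-1,1],[0,0,0,-3]]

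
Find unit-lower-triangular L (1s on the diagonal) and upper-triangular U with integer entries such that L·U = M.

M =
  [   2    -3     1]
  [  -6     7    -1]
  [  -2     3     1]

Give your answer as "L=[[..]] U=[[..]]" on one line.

L=[[1,0,0],[-3,1,0],[-1,0,1]] U=[[2,-3,1],[0,-2,2],[0,0,2]]

  R1 -= -3·R0 → [0,-2,2]
  R2 -= -1·R0 → [0,0,2]
  R2 -= 0·R1 → [0,0,2]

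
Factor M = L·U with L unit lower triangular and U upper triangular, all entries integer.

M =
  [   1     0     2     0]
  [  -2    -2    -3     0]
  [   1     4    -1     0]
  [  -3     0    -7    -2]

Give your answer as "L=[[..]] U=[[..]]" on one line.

  r1 -= -2·r0 → [0,-2,1,0]
  r2 -= 1·r0 → [0,4,-3,0]
  r3 -= -3·r0 → [0,0,-1,-2]
  r2 -= -2·r1 → [0,0,-1,0]
  r3 -= 0·r1 → [0,0,-1,-2]
  r3 -= 1·r2 → [0,0,0,-2]

L=[[1,0,0,0],[-2,1,0,0],[1,-2,1,0],[-3,0,1,1]] U=[[1,0,2,0],[0,-2,1,0],[0,0,-1,0],[0,0,0,-2]]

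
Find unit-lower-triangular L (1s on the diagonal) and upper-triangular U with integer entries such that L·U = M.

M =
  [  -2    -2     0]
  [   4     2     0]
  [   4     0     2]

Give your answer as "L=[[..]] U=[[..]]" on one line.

  r1 -= -2·r0 → [0,-2,0]
  r2 -= -2·r0 → [0,-4,2]
  r2 -= 2·r1 → [0,0,2]

L=[[1,0,0],[-2,1,0],[-2,2,1]] U=[[-2,-2,0],[0,-2,0],[0,0,2]]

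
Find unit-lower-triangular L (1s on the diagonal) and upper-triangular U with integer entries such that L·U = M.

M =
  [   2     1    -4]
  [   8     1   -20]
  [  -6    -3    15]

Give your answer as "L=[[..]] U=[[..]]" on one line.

  R1 -= 4·R0 → [0,-3,-4]
  R2 -= -3·R0 → [0,0,3]
  R2 -= 0·R1 → [0,0,3]

L=[[1,0,0],[4,1,0],[-3,0,1]] U=[[2,1,-4],[0,-3,-4],[0,0,3]]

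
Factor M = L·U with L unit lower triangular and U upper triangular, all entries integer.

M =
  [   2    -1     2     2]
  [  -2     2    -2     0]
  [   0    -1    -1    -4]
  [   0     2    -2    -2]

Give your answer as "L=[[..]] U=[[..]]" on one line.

  R1 -= -1·R0 → [0,1,0,2]
  R2 -= 0·R0 → [0,-1,-1,-4]
  R3 -= 0·R0 → [0,2,-2,-2]
  R2 -= -1·R1 → [0,0,-1,-2]
  R3 -= 2·R1 → [0,0,-2,-6]
  R3 -= 2·R2 → [0,0,0,-2]

L=[[1,0,0,0],[-1,1,0,0],[0,-1,1,0],[0,2,2,1]] U=[[2,-1,2,2],[0,1,0,2],[0,0,-1,-2],[0,0,0,-2]]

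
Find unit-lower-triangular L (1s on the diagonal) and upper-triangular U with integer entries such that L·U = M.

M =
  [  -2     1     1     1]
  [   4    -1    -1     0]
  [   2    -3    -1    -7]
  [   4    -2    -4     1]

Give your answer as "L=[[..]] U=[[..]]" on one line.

L=[[1,0,0,0],[-2,1,0,0],[-1,-2,1,0],[-2,0,-1,1]] U=[[-2,1,1,1],[0,1,1,2],[0,0,2,-2],[0,0,0,1]]

  R1 -= -2·R0 → [0,1,1,2]
  R2 -= -1·R0 → [0,-2,0,-6]
  R3 -= -2·R0 → [0,0,-2,3]
  R2 -= -2·R1 → [0,0,2,-2]
  R3 -= 0·R1 → [0,0,-2,3]
  R3 -= -1·R2 → [0,0,0,1]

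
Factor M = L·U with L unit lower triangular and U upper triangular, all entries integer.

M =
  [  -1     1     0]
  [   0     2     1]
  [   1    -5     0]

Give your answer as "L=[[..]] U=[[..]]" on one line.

  row1 -= 0·row0 → [0,2,1]
  row2 -= -1·row0 → [0,-4,0]
  row2 -= -2·row1 → [0,0,2]

L=[[1,0,0],[0,1,0],[-1,-2,1]] U=[[-1,1,0],[0,2,1],[0,0,2]]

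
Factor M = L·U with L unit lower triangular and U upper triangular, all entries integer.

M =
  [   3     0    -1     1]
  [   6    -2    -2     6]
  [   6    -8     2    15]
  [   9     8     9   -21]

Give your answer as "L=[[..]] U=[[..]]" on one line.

L=[[1,0,0,0],[2,1,0,0],[2,4,1,0],[3,-4,3,1]] U=[[3,0,-1,1],[0,-2,0,4],[0,0,4,-3],[0,0,0,1]]

  R1 -= 2·R0 → [0,-2,0,4]
  R2 -= 2·R0 → [0,-8,4,13]
  R3 -= 3·R0 → [0,8,12,-24]
  R2 -= 4·R1 → [0,0,4,-3]
  R3 -= -4·R1 → [0,0,12,-8]
  R3 -= 3·R2 → [0,0,0,1]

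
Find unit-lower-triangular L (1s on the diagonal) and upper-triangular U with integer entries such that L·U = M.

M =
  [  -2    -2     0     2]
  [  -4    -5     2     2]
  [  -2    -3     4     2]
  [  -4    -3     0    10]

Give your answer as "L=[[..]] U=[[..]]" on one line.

  R1 -= 2·R0 → [0,-1,2,-2]
  R2 -= 1·R0 → [0,-1,4,0]
  R3 -= 2·R0 → [0,1,0,6]
  R2 -= 1·R1 → [0,0,2,2]
  R3 -= -1·R1 → [0,0,2,4]
  R3 -= 1·R2 → [0,0,0,2]

L=[[1,0,0,0],[2,1,0,0],[1,1,1,0],[2,-1,1,1]] U=[[-2,-2,0,2],[0,-1,2,-2],[0,0,2,2],[0,0,0,2]]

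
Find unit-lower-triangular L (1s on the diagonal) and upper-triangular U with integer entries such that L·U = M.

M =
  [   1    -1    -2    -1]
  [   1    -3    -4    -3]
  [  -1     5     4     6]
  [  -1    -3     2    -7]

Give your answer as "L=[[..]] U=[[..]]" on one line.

  row1 -= 1·row0 → [0,-2,-2,-2]
  row2 -= -1·row0 → [0,4,2,5]
  row3 -= -1·row0 → [0,-4,0,-8]
  row2 -= -2·row1 → [0,0,-2,1]
  row3 -= 2·row1 → [0,0,4,-4]
  row3 -= -2·row2 → [0,0,0,-2]

L=[[1,0,0,0],[1,1,0,0],[-1,-2,1,0],[-1,2,-2,1]] U=[[1,-1,-2,-1],[0,-2,-2,-2],[0,0,-2,1],[0,0,0,-2]]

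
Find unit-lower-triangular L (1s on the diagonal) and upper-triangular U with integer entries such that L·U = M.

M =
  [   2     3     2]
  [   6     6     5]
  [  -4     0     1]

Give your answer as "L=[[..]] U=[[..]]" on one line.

L=[[1,0,0],[3,1,0],[-2,-2,1]] U=[[2,3,2],[0,-3,-1],[0,0,3]]

  r1 -= 3·r0 → [0,-3,-1]
  r2 -= -2·r0 → [0,6,5]
  r2 -= -2·r1 → [0,0,3]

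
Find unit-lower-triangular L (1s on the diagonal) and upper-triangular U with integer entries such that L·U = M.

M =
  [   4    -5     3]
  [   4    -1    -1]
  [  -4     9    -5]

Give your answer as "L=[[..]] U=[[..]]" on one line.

L=[[1,0,0],[1,1,0],[-1,1,1]] U=[[4,-5,3],[0,4,-4],[0,0,2]]

  r1 -= 1·r0 → [0,4,-4]
  r2 -= -1·r0 → [0,4,-2]
  r2 -= 1·r1 → [0,0,2]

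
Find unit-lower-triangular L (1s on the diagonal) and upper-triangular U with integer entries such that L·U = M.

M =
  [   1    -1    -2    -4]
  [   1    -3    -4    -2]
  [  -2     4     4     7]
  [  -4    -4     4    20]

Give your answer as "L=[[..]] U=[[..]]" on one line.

L=[[1,0,0,0],[1,1,0,0],[-2,-1,1,0],[-4,4,-2,1]] U=[[1,-1,-2,-4],[0,-2,-2,2],[0,0,-2,1],[0,0,0,-2]]

  row1 -= 1·row0 → [0,-2,-2,2]
  row2 -= -2·row0 → [0,2,0,-1]
  row3 -= -4·row0 → [0,-8,-4,4]
  row2 -= -1·row1 → [0,0,-2,1]
  row3 -= 4·row1 → [0,0,4,-4]
  row3 -= -2·row2 → [0,0,0,-2]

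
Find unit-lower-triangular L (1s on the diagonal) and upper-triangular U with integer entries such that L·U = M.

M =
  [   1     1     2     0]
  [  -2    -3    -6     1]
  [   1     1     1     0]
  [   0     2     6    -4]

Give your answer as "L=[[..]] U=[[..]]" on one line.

  r1 -= -2·r0 → [0,-1,-2,1]
  r2 -= 1·r0 → [0,0,-1,0]
  r3 -= 0·r0 → [0,2,6,-4]
  r2 -= 0·r1 → [0,0,-1,0]
  r3 -= -2·r1 → [0,0,2,-2]
  r3 -= -2·r2 → [0,0,0,-2]

L=[[1,0,0,0],[-2,1,0,0],[1,0,1,0],[0,-2,-2,1]] U=[[1,1,2,0],[0,-1,-2,1],[0,0,-1,0],[0,0,0,-2]]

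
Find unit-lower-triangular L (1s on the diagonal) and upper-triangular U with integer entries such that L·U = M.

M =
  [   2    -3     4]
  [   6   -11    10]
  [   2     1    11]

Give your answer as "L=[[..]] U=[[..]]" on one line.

  r1 -= 3·r0 → [0,-2,-2]
  r2 -= 1·r0 → [0,4,7]
  r2 -= -2·r1 → [0,0,3]

L=[[1,0,0],[3,1,0],[1,-2,1]] U=[[2,-3,4],[0,-2,-2],[0,0,3]]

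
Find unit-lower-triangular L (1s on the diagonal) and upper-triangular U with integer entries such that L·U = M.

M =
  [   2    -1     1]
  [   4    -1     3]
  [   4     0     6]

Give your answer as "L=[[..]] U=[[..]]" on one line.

L=[[1,0,0],[2,1,0],[2,2,1]] U=[[2,-1,1],[0,1,1],[0,0,2]]

  R1 -= 2·R0 → [0,1,1]
  R2 -= 2·R0 → [0,2,4]
  R2 -= 2·R1 → [0,0,2]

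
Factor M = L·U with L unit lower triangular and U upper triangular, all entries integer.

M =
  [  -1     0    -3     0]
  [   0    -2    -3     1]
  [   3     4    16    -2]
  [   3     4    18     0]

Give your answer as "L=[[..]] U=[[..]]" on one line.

L=[[1,0,0,0],[0,1,0,0],[-3,-2,1,0],[-3,-2,3,1]] U=[[-1,0,-3,0],[0,-2,-3,1],[0,0,1,0],[0,0,0,2]]

  R1 -= 0·R0 → [0,-2,-3,1]
  R2 -= -3·R0 → [0,4,7,-2]
  R3 -= -3·R0 → [0,4,9,0]
  R2 -= -2·R1 → [0,0,1,0]
  R3 -= -2·R1 → [0,0,3,2]
  R3 -= 3·R2 → [0,0,0,2]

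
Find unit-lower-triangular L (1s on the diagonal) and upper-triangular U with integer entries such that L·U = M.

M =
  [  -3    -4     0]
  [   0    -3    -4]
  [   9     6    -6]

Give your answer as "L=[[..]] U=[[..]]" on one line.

  R1 -= 0·R0 → [0,-3,-4]
  R2 -= -3·R0 → [0,-6,-6]
  R2 -= 2·R1 → [0,0,2]

L=[[1,0,0],[0,1,0],[-3,2,1]] U=[[-3,-4,0],[0,-3,-4],[0,0,2]]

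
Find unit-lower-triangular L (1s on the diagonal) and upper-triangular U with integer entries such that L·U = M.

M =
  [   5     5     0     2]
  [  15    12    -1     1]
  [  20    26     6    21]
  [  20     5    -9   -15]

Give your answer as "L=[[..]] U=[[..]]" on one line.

  r1 -= 3·r0 → [0,-3,-1,-5]
  r2 -= 4·r0 → [0,6,6,13]
  r3 -= 4·r0 → [0,-15,-9,-23]
  r2 -= -2·r1 → [0,0,4,3]
  r3 -= 5·r1 → [0,0,-4,2]
  r3 -= -1·r2 → [0,0,0,5]

L=[[1,0,0,0],[3,1,0,0],[4,-2,1,0],[4,5,-1,1]] U=[[5,5,0,2],[0,-3,-1,-5],[0,0,4,3],[0,0,0,5]]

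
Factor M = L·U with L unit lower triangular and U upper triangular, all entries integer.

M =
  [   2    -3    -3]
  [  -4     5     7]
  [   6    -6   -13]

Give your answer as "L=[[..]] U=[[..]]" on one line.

L=[[1,0,0],[-2,1,0],[3,-3,1]] U=[[2,-3,-3],[0,-1,1],[0,0,-1]]

  R1 -= -2·R0 → [0,-1,1]
  R2 -= 3·R0 → [0,3,-4]
  R2 -= -3·R1 → [0,0,-1]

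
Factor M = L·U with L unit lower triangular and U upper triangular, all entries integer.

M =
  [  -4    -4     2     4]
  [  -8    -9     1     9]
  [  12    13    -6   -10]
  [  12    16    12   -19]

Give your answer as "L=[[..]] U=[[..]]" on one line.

  R1 -= 2·R0 → [0,-1,-3,1]
  R2 -= -3·R0 → [0,1,0,2]
  R3 -= -3·R0 → [0,4,18,-7]
  R2 -= -1·R1 → [0,0,-3,3]
  R3 -= -4·R1 → [0,0,6,-3]
  R3 -= -2·R2 → [0,0,0,3]

L=[[1,0,0,0],[2,1,0,0],[-3,-1,1,0],[-3,-4,-2,1]] U=[[-4,-4,2,4],[0,-1,-3,1],[0,0,-3,3],[0,0,0,3]]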